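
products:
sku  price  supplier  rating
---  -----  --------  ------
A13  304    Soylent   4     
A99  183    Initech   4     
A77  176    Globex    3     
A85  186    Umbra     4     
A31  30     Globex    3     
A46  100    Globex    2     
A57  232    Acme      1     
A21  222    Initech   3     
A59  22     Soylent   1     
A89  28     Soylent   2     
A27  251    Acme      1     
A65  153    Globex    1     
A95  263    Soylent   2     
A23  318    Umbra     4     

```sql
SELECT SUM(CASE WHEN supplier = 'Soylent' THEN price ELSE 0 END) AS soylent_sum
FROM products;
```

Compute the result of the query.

617

sku=A13: ✓ → 304
sku=A99: ✗
sku=A77: ✗
sku=A85: ✗
sku=A31: ✗
sku=A46: ✗
sku=A57: ✗
sku=A21: ✗
sku=A59: ✓ → 22
sku=A89: ✓ → 28
sku=A27: ✗
sku=A65: ✗
sku=A95: ✓ → 263
sku=A23: ✗
soylent_sum = 304 + 22 + 28 + 263 = 617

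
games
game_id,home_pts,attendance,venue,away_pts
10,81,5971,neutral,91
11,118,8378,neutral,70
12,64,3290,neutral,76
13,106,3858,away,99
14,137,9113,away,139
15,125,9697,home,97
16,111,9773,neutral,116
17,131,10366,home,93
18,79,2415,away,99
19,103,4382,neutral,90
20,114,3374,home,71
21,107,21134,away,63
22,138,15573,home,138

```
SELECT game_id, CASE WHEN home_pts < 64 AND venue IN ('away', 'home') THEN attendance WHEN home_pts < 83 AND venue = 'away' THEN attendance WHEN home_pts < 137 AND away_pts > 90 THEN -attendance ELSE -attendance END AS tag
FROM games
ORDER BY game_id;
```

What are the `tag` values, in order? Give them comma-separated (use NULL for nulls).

game_id=10: home_pts < 137 AND away_pts > 90 → -5971
game_id=11: ELSE → -8378
game_id=12: ELSE → -3290
game_id=13: home_pts < 137 AND away_pts > 90 → -3858
game_id=14: ELSE → -9113
game_id=15: home_pts < 137 AND away_pts > 90 → -9697
game_id=16: home_pts < 137 AND away_pts > 90 → -9773
game_id=17: home_pts < 137 AND away_pts > 90 → -10366
game_id=18: home_pts < 83 AND venue = 'away' → 2415
game_id=19: ELSE → -4382
game_id=20: ELSE → -3374
game_id=21: ELSE → -21134
game_id=22: ELSE → -15573

-5971, -8378, -3290, -3858, -9113, -9697, -9773, -10366, 2415, -4382, -3374, -21134, -15573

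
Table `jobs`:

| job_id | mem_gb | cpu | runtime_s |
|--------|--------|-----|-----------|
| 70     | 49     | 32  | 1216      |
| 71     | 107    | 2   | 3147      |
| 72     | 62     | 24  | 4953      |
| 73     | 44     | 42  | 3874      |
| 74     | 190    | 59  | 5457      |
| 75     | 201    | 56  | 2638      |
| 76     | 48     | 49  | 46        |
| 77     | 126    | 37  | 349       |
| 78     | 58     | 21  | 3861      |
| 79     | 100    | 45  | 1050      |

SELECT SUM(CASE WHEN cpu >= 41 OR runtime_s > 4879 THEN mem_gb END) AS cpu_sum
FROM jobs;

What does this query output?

645

job_id=70: ✗
job_id=71: ✗
job_id=72: ✓ → 62
job_id=73: ✓ → 44
job_id=74: ✓ → 190
job_id=75: ✓ → 201
job_id=76: ✓ → 48
job_id=77: ✗
job_id=78: ✗
job_id=79: ✓ → 100
cpu_sum = 62 + 44 + 190 + 201 + 48 + 100 = 645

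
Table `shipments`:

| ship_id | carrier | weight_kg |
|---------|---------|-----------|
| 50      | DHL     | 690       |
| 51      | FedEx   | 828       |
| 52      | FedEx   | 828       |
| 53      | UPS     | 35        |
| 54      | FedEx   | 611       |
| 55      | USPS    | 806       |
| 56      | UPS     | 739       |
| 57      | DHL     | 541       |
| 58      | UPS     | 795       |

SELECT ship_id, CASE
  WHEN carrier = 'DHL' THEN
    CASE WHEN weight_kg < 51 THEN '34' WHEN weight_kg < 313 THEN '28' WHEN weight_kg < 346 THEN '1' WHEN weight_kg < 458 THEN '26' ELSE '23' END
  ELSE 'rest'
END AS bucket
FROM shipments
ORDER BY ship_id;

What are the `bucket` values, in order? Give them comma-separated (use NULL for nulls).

ship_id=50: carrier='DHL' → inner[ELSE] → 23
ship_id=51: carrier='FedEx' → outer ELSE → rest
ship_id=52: carrier='FedEx' → outer ELSE → rest
ship_id=53: carrier='UPS' → outer ELSE → rest
ship_id=54: carrier='FedEx' → outer ELSE → rest
ship_id=55: carrier='USPS' → outer ELSE → rest
ship_id=56: carrier='UPS' → outer ELSE → rest
ship_id=57: carrier='DHL' → inner[ELSE] → 23
ship_id=58: carrier='UPS' → outer ELSE → rest

23, rest, rest, rest, rest, rest, rest, 23, rest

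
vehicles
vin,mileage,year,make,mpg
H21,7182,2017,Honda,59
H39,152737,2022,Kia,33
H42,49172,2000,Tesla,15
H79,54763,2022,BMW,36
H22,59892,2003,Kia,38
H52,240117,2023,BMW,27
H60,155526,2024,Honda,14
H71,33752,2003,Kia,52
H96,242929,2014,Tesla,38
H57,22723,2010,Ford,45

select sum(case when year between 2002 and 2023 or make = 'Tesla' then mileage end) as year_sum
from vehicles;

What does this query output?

863267

vin=H21: ✓ → 7182
vin=H39: ✓ → 152737
vin=H42: ✓ → 49172
vin=H79: ✓ → 54763
vin=H22: ✓ → 59892
vin=H52: ✓ → 240117
vin=H60: ✗
vin=H71: ✓ → 33752
vin=H96: ✓ → 242929
vin=H57: ✓ → 22723
year_sum = 7182 + 152737 + 49172 + 54763 + 59892 + 240117 + 33752 + 242929 + 22723 = 863267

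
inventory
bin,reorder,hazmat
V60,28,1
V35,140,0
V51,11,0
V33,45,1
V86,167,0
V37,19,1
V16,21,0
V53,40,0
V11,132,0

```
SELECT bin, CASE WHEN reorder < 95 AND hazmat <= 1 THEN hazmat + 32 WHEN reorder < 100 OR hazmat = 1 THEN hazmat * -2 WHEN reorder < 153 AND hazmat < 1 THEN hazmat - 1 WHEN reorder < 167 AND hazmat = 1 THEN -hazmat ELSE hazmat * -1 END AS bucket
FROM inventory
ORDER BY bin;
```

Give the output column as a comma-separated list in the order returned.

-1, 32, 33, -1, 33, 32, 32, 33, 0

bin=V11: reorder < 153 AND hazmat < 1 → -1
bin=V16: reorder < 95 AND hazmat <= 1 → 32
bin=V33: reorder < 95 AND hazmat <= 1 → 33
bin=V35: reorder < 153 AND hazmat < 1 → -1
bin=V37: reorder < 95 AND hazmat <= 1 → 33
bin=V51: reorder < 95 AND hazmat <= 1 → 32
bin=V53: reorder < 95 AND hazmat <= 1 → 32
bin=V60: reorder < 95 AND hazmat <= 1 → 33
bin=V86: ELSE → 0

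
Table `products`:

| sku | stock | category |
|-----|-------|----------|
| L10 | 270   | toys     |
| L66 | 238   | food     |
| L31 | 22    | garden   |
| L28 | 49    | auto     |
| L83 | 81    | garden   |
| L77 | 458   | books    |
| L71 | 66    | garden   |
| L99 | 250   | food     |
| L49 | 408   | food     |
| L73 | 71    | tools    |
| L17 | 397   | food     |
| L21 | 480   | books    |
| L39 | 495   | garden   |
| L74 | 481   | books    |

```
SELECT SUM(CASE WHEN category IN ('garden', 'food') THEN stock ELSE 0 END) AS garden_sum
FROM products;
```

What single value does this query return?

sku=L10: ✗
sku=L66: ✓ → 238
sku=L31: ✓ → 22
sku=L28: ✗
sku=L83: ✓ → 81
sku=L77: ✗
sku=L71: ✓ → 66
sku=L99: ✓ → 250
sku=L49: ✓ → 408
sku=L73: ✗
sku=L17: ✓ → 397
sku=L21: ✗
sku=L39: ✓ → 495
sku=L74: ✗
garden_sum = 238 + 22 + 81 + 66 + 250 + 408 + 397 + 495 = 1957

1957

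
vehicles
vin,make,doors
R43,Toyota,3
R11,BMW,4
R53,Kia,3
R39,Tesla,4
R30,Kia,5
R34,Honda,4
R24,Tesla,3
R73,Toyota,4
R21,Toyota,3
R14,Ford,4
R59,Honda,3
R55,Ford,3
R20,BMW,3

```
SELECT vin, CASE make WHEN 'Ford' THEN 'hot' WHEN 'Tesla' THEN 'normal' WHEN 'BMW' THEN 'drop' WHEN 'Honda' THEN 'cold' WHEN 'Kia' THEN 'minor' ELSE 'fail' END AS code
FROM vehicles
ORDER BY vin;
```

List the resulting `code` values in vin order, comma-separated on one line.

drop, hot, drop, fail, normal, minor, cold, normal, fail, minor, hot, cold, fail

vin=R11: make='BMW' → drop
vin=R14: make='Ford' → hot
vin=R20: make='BMW' → drop
vin=R21: ELSE → fail
vin=R24: make='Tesla' → normal
vin=R30: make='Kia' → minor
vin=R34: make='Honda' → cold
vin=R39: make='Tesla' → normal
vin=R43: ELSE → fail
vin=R53: make='Kia' → minor
vin=R55: make='Ford' → hot
vin=R59: make='Honda' → cold
vin=R73: ELSE → fail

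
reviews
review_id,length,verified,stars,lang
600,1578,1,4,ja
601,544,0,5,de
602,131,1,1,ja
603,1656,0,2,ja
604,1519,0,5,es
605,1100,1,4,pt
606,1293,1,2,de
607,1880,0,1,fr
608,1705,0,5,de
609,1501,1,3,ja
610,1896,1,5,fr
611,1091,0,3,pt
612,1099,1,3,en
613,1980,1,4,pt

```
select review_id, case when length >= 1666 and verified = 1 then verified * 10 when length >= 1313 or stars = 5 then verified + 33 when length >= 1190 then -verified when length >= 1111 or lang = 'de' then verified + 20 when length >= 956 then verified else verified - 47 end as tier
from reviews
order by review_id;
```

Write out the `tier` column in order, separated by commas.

review_id=600: length >= 1313 or stars = 5 → 34
review_id=601: length >= 1313 or stars = 5 → 33
review_id=602: ELSE → -46
review_id=603: length >= 1313 or stars = 5 → 33
review_id=604: length >= 1313 or stars = 5 → 33
review_id=605: length >= 956 → 1
review_id=606: length >= 1190 → -1
review_id=607: length >= 1313 or stars = 5 → 33
review_id=608: length >= 1313 or stars = 5 → 33
review_id=609: length >= 1313 or stars = 5 → 34
review_id=610: length >= 1666 and verified = 1 → 10
review_id=611: length >= 956 → 0
review_id=612: length >= 956 → 1
review_id=613: length >= 1666 and verified = 1 → 10

34, 33, -46, 33, 33, 1, -1, 33, 33, 34, 10, 0, 1, 10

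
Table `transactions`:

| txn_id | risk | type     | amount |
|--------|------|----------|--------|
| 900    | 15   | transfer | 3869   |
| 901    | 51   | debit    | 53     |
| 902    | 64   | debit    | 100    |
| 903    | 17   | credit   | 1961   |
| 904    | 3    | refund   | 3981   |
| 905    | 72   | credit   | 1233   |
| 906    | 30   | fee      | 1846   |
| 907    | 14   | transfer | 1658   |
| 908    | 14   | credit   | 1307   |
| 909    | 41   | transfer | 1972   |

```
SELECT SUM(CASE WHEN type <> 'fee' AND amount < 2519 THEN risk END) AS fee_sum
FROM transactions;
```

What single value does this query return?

txn_id=900: ✗
txn_id=901: ✓ → 51
txn_id=902: ✓ → 64
txn_id=903: ✓ → 17
txn_id=904: ✗
txn_id=905: ✓ → 72
txn_id=906: ✗
txn_id=907: ✓ → 14
txn_id=908: ✓ → 14
txn_id=909: ✓ → 41
fee_sum = 51 + 64 + 17 + 72 + 14 + 14 + 41 = 273

273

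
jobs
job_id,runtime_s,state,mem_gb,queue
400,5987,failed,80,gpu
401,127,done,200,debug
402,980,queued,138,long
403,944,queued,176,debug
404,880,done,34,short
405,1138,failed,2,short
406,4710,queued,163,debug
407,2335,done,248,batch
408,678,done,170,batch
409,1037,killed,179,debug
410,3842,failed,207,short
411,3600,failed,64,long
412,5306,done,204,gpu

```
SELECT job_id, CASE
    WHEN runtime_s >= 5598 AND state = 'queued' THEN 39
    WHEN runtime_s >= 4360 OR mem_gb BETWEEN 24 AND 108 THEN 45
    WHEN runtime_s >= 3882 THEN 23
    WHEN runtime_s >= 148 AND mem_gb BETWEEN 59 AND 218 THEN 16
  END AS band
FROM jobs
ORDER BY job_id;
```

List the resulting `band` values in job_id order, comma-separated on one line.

job_id=400: runtime_s >= 4360 OR mem_gb BETWEEN 24 AND 108 → 45
job_id=401: (no match → NULL) → NULL
job_id=402: runtime_s >= 148 AND mem_gb BETWEEN 59 AND 218 → 16
job_id=403: runtime_s >= 148 AND mem_gb BETWEEN 59 AND 218 → 16
job_id=404: runtime_s >= 4360 OR mem_gb BETWEEN 24 AND 108 → 45
job_id=405: (no match → NULL) → NULL
job_id=406: runtime_s >= 4360 OR mem_gb BETWEEN 24 AND 108 → 45
job_id=407: (no match → NULL) → NULL
job_id=408: runtime_s >= 148 AND mem_gb BETWEEN 59 AND 218 → 16
job_id=409: runtime_s >= 148 AND mem_gb BETWEEN 59 AND 218 → 16
job_id=410: runtime_s >= 148 AND mem_gb BETWEEN 59 AND 218 → 16
job_id=411: runtime_s >= 4360 OR mem_gb BETWEEN 24 AND 108 → 45
job_id=412: runtime_s >= 4360 OR mem_gb BETWEEN 24 AND 108 → 45

45, NULL, 16, 16, 45, NULL, 45, NULL, 16, 16, 16, 45, 45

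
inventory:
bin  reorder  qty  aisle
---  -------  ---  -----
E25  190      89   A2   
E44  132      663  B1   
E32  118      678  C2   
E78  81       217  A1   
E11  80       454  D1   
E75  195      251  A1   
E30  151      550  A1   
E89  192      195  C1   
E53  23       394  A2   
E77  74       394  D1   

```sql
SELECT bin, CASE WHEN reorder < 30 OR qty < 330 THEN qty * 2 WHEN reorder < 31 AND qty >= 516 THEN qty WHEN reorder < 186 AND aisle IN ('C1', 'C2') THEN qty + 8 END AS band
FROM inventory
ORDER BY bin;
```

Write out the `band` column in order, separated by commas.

bin=E11: (no match → NULL) → NULL
bin=E25: reorder < 30 OR qty < 330 → 178
bin=E30: (no match → NULL) → NULL
bin=E32: reorder < 186 AND aisle IN ('C1', 'C2') → 686
bin=E44: (no match → NULL) → NULL
bin=E53: reorder < 30 OR qty < 330 → 788
bin=E75: reorder < 30 OR qty < 330 → 502
bin=E77: (no match → NULL) → NULL
bin=E78: reorder < 30 OR qty < 330 → 434
bin=E89: reorder < 30 OR qty < 330 → 390

NULL, 178, NULL, 686, NULL, 788, 502, NULL, 434, 390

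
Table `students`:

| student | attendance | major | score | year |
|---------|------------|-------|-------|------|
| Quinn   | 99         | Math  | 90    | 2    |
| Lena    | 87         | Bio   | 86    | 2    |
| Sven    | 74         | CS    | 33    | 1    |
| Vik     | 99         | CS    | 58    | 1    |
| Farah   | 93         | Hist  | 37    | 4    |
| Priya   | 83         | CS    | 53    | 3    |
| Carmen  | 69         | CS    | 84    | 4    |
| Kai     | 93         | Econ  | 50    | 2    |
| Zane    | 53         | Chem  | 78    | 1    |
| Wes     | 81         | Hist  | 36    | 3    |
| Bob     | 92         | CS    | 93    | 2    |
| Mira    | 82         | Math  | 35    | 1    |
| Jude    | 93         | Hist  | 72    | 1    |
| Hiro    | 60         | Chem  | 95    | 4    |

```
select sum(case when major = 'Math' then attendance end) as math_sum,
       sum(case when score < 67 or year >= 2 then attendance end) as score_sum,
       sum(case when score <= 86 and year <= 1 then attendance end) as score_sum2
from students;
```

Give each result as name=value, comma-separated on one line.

[math_sum: major = 'Math']
student=Quinn: ✓ → 99
student=Lena: ✗
student=Sven: ✗
student=Vik: ✗
student=Farah: ✗
student=Priya: ✗
student=Carmen: ✗
student=Kai: ✗
student=Zane: ✗
student=Wes: ✗
student=Bob: ✗
student=Mira: ✓ → 82
student=Jude: ✗
student=Hiro: ✗
math_sum = 99 + 82 = 181
—
[score_sum: score < 67 or year >= 2]
student=Quinn: ✓ → 99
student=Lena: ✓ → 87
student=Sven: ✓ → 74
student=Vik: ✓ → 99
student=Farah: ✓ → 93
student=Priya: ✓ → 83
student=Carmen: ✓ → 69
student=Kai: ✓ → 93
student=Zane: ✗
student=Wes: ✓ → 81
student=Bob: ✓ → 92
student=Mira: ✓ → 82
student=Jude: ✗
student=Hiro: ✓ → 60
score_sum = 99 + 87 + 74 + 99 + 93 + 83 + 69 + 93 + 81 + 92 + 82 + 60 = 1012
—
[score_sum2: score <= 86 and year <= 1]
student=Quinn: ✗
student=Lena: ✗
student=Sven: ✓ → 74
student=Vik: ✓ → 99
student=Farah: ✗
student=Priya: ✗
student=Carmen: ✗
student=Kai: ✗
student=Zane: ✓ → 53
student=Wes: ✗
student=Bob: ✗
student=Mira: ✓ → 82
student=Jude: ✓ → 93
student=Hiro: ✗
score_sum2 = 74 + 99 + 53 + 82 + 93 = 401

math_sum=181, score_sum=1012, score_sum2=401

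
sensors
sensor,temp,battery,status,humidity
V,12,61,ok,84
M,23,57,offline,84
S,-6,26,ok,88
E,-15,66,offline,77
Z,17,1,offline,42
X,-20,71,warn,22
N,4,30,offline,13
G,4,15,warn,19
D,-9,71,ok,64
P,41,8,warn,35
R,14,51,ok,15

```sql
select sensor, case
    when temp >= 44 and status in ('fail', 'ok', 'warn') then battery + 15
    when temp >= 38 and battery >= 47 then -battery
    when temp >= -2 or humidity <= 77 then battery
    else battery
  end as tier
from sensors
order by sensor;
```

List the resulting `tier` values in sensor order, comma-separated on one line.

71, 66, 15, 57, 30, 8, 51, 26, 61, 71, 1

sensor=D: temp >= -2 or humidity <= 77 → 71
sensor=E: temp >= -2 or humidity <= 77 → 66
sensor=G: temp >= -2 or humidity <= 77 → 15
sensor=M: temp >= -2 or humidity <= 77 → 57
sensor=N: temp >= -2 or humidity <= 77 → 30
sensor=P: temp >= -2 or humidity <= 77 → 8
sensor=R: temp >= -2 or humidity <= 77 → 51
sensor=S: ELSE → 26
sensor=V: temp >= -2 or humidity <= 77 → 61
sensor=X: temp >= -2 or humidity <= 77 → 71
sensor=Z: temp >= -2 or humidity <= 77 → 1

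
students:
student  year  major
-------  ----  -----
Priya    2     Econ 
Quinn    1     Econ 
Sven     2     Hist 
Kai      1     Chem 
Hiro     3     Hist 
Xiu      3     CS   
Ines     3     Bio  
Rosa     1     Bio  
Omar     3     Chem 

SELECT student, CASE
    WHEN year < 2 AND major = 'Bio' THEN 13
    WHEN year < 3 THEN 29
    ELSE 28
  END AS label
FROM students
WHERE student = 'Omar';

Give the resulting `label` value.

28

student = Omar: year=3, major=Chem.
year < 2 AND major = 'Bio' → false
year < 3 → false
No prior WHEN matched → ELSE → 28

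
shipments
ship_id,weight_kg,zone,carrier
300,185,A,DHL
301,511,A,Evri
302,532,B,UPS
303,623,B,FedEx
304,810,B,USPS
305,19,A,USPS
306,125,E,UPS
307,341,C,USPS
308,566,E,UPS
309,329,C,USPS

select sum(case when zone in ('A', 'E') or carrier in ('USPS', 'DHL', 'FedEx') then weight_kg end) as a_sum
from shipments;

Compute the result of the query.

ship_id=300: ✓ → 185
ship_id=301: ✓ → 511
ship_id=302: ✗
ship_id=303: ✓ → 623
ship_id=304: ✓ → 810
ship_id=305: ✓ → 19
ship_id=306: ✓ → 125
ship_id=307: ✓ → 341
ship_id=308: ✓ → 566
ship_id=309: ✓ → 329
a_sum = 185 + 511 + 623 + 810 + 19 + 125 + 341 + 566 + 329 = 3509

3509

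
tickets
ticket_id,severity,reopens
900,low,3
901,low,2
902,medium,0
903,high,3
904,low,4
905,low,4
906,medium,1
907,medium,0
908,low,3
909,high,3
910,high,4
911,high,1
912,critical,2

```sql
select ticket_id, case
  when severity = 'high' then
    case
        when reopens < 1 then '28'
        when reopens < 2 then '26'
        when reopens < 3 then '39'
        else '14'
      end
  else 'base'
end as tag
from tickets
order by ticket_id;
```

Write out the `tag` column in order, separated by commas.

ticket_id=900: severity='low' → outer ELSE → base
ticket_id=901: severity='low' → outer ELSE → base
ticket_id=902: severity='medium' → outer ELSE → base
ticket_id=903: severity='high' → inner[ELSE] → 14
ticket_id=904: severity='low' → outer ELSE → base
ticket_id=905: severity='low' → outer ELSE → base
ticket_id=906: severity='medium' → outer ELSE → base
ticket_id=907: severity='medium' → outer ELSE → base
ticket_id=908: severity='low' → outer ELSE → base
ticket_id=909: severity='high' → inner[ELSE] → 14
ticket_id=910: severity='high' → inner[ELSE] → 14
ticket_id=911: severity='high' → inner[reopens < 2] → 26
ticket_id=912: severity='critical' → outer ELSE → base

base, base, base, 14, base, base, base, base, base, 14, 14, 26, base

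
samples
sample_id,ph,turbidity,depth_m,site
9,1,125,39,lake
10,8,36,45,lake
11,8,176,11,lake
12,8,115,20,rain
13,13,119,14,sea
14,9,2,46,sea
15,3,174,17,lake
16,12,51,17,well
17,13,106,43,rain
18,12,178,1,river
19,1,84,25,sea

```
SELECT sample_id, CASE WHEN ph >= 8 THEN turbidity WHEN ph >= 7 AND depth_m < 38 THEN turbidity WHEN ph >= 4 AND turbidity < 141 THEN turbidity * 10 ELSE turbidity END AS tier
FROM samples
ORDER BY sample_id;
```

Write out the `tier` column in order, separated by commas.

sample_id=9: ELSE → 125
sample_id=10: ph >= 8 → 36
sample_id=11: ph >= 8 → 176
sample_id=12: ph >= 8 → 115
sample_id=13: ph >= 8 → 119
sample_id=14: ph >= 8 → 2
sample_id=15: ELSE → 174
sample_id=16: ph >= 8 → 51
sample_id=17: ph >= 8 → 106
sample_id=18: ph >= 8 → 178
sample_id=19: ELSE → 84

125, 36, 176, 115, 119, 2, 174, 51, 106, 178, 84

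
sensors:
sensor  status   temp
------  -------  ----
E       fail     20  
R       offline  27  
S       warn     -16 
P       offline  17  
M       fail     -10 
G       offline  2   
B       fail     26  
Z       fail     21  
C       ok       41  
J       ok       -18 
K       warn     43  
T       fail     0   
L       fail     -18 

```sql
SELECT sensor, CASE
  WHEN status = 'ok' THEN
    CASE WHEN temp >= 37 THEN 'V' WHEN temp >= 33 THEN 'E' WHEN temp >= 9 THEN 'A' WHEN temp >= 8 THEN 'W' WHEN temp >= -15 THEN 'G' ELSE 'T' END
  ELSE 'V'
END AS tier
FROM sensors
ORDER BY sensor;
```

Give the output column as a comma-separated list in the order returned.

V, V, V, V, T, V, V, V, V, V, V, V, V

sensor=B: status='fail' → outer ELSE → V
sensor=C: status='ok' → inner[temp >= 37] → V
sensor=E: status='fail' → outer ELSE → V
sensor=G: status='offline' → outer ELSE → V
sensor=J: status='ok' → inner[ELSE] → T
sensor=K: status='warn' → outer ELSE → V
sensor=L: status='fail' → outer ELSE → V
sensor=M: status='fail' → outer ELSE → V
sensor=P: status='offline' → outer ELSE → V
sensor=R: status='offline' → outer ELSE → V
sensor=S: status='warn' → outer ELSE → V
sensor=T: status='fail' → outer ELSE → V
sensor=Z: status='fail' → outer ELSE → V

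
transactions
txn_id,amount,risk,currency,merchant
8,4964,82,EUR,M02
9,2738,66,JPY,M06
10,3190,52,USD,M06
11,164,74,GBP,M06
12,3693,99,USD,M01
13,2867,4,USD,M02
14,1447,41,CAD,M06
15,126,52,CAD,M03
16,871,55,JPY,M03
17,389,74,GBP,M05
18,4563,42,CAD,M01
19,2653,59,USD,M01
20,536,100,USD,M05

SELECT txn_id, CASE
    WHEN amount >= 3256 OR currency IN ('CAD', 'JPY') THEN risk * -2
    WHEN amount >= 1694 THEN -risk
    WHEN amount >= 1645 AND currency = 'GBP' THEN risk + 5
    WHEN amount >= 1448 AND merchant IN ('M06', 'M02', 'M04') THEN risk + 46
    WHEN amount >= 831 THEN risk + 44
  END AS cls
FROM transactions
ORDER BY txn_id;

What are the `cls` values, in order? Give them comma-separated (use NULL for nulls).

-164, -132, -52, NULL, -198, -4, -82, -104, -110, NULL, -84, -59, NULL

txn_id=8: amount >= 3256 OR currency IN ('CAD', 'JPY') → -164
txn_id=9: amount >= 3256 OR currency IN ('CAD', 'JPY') → -132
txn_id=10: amount >= 1694 → -52
txn_id=11: (no match → NULL) → NULL
txn_id=12: amount >= 3256 OR currency IN ('CAD', 'JPY') → -198
txn_id=13: amount >= 1694 → -4
txn_id=14: amount >= 3256 OR currency IN ('CAD', 'JPY') → -82
txn_id=15: amount >= 3256 OR currency IN ('CAD', 'JPY') → -104
txn_id=16: amount >= 3256 OR currency IN ('CAD', 'JPY') → -110
txn_id=17: (no match → NULL) → NULL
txn_id=18: amount >= 3256 OR currency IN ('CAD', 'JPY') → -84
txn_id=19: amount >= 1694 → -59
txn_id=20: (no match → NULL) → NULL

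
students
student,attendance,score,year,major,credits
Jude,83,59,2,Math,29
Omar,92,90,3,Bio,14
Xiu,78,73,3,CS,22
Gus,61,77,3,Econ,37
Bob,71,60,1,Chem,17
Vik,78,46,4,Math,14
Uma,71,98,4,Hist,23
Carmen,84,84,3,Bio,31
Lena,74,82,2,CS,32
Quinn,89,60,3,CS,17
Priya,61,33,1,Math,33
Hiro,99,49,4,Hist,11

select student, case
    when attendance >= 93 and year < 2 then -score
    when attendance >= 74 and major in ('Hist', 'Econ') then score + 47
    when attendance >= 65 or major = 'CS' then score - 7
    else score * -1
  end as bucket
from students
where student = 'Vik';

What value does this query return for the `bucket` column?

student = Vik: attendance=78, score=46, year=4, major=Math, credits=14.
attendance >= 93 and year < 2 → false
attendance >= 74 and major in ('Hist', 'Econ') → false
attendance >= 65 or major = 'CS' → true → 39

39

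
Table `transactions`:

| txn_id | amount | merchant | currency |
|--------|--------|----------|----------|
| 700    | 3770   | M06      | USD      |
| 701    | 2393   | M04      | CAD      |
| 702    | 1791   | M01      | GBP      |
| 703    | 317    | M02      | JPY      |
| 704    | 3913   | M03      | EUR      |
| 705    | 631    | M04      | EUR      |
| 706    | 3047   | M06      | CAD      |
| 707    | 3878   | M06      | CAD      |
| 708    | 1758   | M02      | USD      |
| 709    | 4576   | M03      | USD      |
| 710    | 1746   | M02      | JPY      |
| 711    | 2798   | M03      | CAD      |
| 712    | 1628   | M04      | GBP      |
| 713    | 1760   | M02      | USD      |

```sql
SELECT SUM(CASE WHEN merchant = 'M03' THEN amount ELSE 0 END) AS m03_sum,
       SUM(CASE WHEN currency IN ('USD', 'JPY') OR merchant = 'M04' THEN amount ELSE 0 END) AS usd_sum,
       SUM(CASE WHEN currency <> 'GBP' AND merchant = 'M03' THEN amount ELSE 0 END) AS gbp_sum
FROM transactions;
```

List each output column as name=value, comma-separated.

[m03_sum: merchant = 'M03']
txn_id=700: ✗
txn_id=701: ✗
txn_id=702: ✗
txn_id=703: ✗
txn_id=704: ✓ → 3913
txn_id=705: ✗
txn_id=706: ✗
txn_id=707: ✗
txn_id=708: ✗
txn_id=709: ✓ → 4576
txn_id=710: ✗
txn_id=711: ✓ → 2798
txn_id=712: ✗
txn_id=713: ✗
m03_sum = 3913 + 4576 + 2798 = 11287
—
[usd_sum: currency IN ('USD', 'JPY') OR merchant = 'M04']
txn_id=700: ✓ → 3770
txn_id=701: ✓ → 2393
txn_id=702: ✗
txn_id=703: ✓ → 317
txn_id=704: ✗
txn_id=705: ✓ → 631
txn_id=706: ✗
txn_id=707: ✗
txn_id=708: ✓ → 1758
txn_id=709: ✓ → 4576
txn_id=710: ✓ → 1746
txn_id=711: ✗
txn_id=712: ✓ → 1628
txn_id=713: ✓ → 1760
usd_sum = 3770 + 2393 + 317 + 631 + 1758 + 4576 + 1746 + 1628 + 1760 = 18579
—
[gbp_sum: currency <> 'GBP' AND merchant = 'M03']
txn_id=700: ✗
txn_id=701: ✗
txn_id=702: ✗
txn_id=703: ✗
txn_id=704: ✓ → 3913
txn_id=705: ✗
txn_id=706: ✗
txn_id=707: ✗
txn_id=708: ✗
txn_id=709: ✓ → 4576
txn_id=710: ✗
txn_id=711: ✓ → 2798
txn_id=712: ✗
txn_id=713: ✗
gbp_sum = 3913 + 4576 + 2798 = 11287

m03_sum=11287, usd_sum=18579, gbp_sum=11287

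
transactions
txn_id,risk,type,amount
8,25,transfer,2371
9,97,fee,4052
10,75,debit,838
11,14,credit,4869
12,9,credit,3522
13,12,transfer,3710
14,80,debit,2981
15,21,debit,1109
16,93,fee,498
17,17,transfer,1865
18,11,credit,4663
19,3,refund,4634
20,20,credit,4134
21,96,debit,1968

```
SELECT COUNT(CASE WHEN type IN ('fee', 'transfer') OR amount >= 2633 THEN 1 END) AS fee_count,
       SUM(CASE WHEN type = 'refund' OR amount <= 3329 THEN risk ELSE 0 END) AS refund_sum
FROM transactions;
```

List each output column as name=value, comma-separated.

fee_count=11, refund_sum=410

[fee_count: type IN ('fee', 'transfer') OR amount >= 2633]
txn_id=8: ✓ → 1
txn_id=9: ✓ → 1
txn_id=10: ✗
txn_id=11: ✓ → 1
txn_id=12: ✓ → 1
txn_id=13: ✓ → 1
txn_id=14: ✓ → 1
txn_id=15: ✗
txn_id=16: ✓ → 1
txn_id=17: ✓ → 1
txn_id=18: ✓ → 1
txn_id=19: ✓ → 1
txn_id=20: ✓ → 1
txn_id=21: ✗
fee_count = COUNT(1, 1, 1, 1, 1, 1, 1, 1, 1, 1, 1) = 11
—
[refund_sum: type = 'refund' OR amount <= 3329]
txn_id=8: ✓ → 25
txn_id=9: ✗
txn_id=10: ✓ → 75
txn_id=11: ✗
txn_id=12: ✗
txn_id=13: ✗
txn_id=14: ✓ → 80
txn_id=15: ✓ → 21
txn_id=16: ✓ → 93
txn_id=17: ✓ → 17
txn_id=18: ✗
txn_id=19: ✓ → 3
txn_id=20: ✗
txn_id=21: ✓ → 96
refund_sum = 25 + 75 + 80 + 21 + 93 + 17 + 3 + 96 = 410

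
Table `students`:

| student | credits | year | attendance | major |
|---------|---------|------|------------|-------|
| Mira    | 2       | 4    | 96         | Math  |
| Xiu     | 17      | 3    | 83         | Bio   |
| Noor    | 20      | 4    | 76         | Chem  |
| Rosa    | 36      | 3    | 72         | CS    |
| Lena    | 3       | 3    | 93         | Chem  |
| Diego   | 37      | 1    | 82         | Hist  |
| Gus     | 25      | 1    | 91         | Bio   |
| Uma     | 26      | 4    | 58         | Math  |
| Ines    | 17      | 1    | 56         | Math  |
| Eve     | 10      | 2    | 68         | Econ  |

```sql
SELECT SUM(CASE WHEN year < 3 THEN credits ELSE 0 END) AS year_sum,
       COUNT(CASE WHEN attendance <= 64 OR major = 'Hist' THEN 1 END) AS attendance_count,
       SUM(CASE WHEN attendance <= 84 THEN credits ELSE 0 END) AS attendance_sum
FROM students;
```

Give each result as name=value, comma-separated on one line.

year_sum=89, attendance_count=3, attendance_sum=163

[year_sum: year < 3]
student=Mira: ✗
student=Xiu: ✗
student=Noor: ✗
student=Rosa: ✗
student=Lena: ✗
student=Diego: ✓ → 37
student=Gus: ✓ → 25
student=Uma: ✗
student=Ines: ✓ → 17
student=Eve: ✓ → 10
year_sum = 37 + 25 + 17 + 10 = 89
—
[attendance_count: attendance <= 64 OR major = 'Hist']
student=Mira: ✗
student=Xiu: ✗
student=Noor: ✗
student=Rosa: ✗
student=Lena: ✗
student=Diego: ✓ → 1
student=Gus: ✗
student=Uma: ✓ → 1
student=Ines: ✓ → 1
student=Eve: ✗
attendance_count = COUNT(1, 1, 1) = 3
—
[attendance_sum: attendance <= 84]
student=Mira: ✗
student=Xiu: ✓ → 17
student=Noor: ✓ → 20
student=Rosa: ✓ → 36
student=Lena: ✗
student=Diego: ✓ → 37
student=Gus: ✗
student=Uma: ✓ → 26
student=Ines: ✓ → 17
student=Eve: ✓ → 10
attendance_sum = 17 + 20 + 36 + 37 + 26 + 17 + 10 = 163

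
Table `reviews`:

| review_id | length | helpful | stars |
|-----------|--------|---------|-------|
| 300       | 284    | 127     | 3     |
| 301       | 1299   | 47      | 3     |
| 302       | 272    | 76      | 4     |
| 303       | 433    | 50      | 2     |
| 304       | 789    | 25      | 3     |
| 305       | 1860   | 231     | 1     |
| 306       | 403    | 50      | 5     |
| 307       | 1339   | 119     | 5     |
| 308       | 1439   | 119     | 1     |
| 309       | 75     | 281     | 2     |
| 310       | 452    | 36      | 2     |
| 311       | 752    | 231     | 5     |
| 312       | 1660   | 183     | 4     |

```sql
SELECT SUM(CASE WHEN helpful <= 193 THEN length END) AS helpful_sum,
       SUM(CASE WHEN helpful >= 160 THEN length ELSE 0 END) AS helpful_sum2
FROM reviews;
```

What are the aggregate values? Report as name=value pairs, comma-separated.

helpful_sum=8370, helpful_sum2=4347

[helpful_sum: helpful <= 193]
review_id=300: ✓ → 284
review_id=301: ✓ → 1299
review_id=302: ✓ → 272
review_id=303: ✓ → 433
review_id=304: ✓ → 789
review_id=305: ✗
review_id=306: ✓ → 403
review_id=307: ✓ → 1339
review_id=308: ✓ → 1439
review_id=309: ✗
review_id=310: ✓ → 452
review_id=311: ✗
review_id=312: ✓ → 1660
helpful_sum = 284 + 1299 + 272 + 433 + 789 + 403 + 1339 + 1439 + 452 + 1660 = 8370
—
[helpful_sum2: helpful >= 160]
review_id=300: ✗
review_id=301: ✗
review_id=302: ✗
review_id=303: ✗
review_id=304: ✗
review_id=305: ✓ → 1860
review_id=306: ✗
review_id=307: ✗
review_id=308: ✗
review_id=309: ✓ → 75
review_id=310: ✗
review_id=311: ✓ → 752
review_id=312: ✓ → 1660
helpful_sum2 = 1860 + 75 + 752 + 1660 = 4347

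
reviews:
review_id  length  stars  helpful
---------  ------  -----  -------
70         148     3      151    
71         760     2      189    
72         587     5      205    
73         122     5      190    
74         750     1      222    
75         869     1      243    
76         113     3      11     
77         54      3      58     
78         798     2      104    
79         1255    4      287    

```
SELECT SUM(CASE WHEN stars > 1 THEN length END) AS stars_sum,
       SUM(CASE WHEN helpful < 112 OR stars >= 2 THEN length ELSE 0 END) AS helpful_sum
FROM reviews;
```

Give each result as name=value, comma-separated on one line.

[stars_sum: stars > 1]
review_id=70: ✓ → 148
review_id=71: ✓ → 760
review_id=72: ✓ → 587
review_id=73: ✓ → 122
review_id=74: ✗
review_id=75: ✗
review_id=76: ✓ → 113
review_id=77: ✓ → 54
review_id=78: ✓ → 798
review_id=79: ✓ → 1255
stars_sum = 148 + 760 + 587 + 122 + 113 + 54 + 798 + 1255 = 3837
—
[helpful_sum: helpful < 112 OR stars >= 2]
review_id=70: ✓ → 148
review_id=71: ✓ → 760
review_id=72: ✓ → 587
review_id=73: ✓ → 122
review_id=74: ✗
review_id=75: ✗
review_id=76: ✓ → 113
review_id=77: ✓ → 54
review_id=78: ✓ → 798
review_id=79: ✓ → 1255
helpful_sum = 148 + 760 + 587 + 122 + 113 + 54 + 798 + 1255 = 3837

stars_sum=3837, helpful_sum=3837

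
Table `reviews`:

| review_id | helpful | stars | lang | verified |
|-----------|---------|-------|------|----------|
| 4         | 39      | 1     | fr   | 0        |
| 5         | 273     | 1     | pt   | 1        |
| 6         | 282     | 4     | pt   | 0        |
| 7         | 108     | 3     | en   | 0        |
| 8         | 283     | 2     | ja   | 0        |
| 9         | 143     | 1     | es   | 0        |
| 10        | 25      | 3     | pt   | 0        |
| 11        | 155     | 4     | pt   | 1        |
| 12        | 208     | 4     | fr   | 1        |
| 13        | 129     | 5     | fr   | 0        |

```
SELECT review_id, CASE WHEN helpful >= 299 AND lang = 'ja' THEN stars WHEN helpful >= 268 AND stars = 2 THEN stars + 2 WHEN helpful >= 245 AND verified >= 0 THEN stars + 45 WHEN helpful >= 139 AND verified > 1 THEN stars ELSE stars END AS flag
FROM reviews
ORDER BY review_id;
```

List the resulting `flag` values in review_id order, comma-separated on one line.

1, 46, 49, 3, 4, 1, 3, 4, 4, 5

review_id=4: ELSE → 1
review_id=5: helpful >= 245 AND verified >= 0 → 46
review_id=6: helpful >= 245 AND verified >= 0 → 49
review_id=7: ELSE → 3
review_id=8: helpful >= 268 AND stars = 2 → 4
review_id=9: ELSE → 1
review_id=10: ELSE → 3
review_id=11: ELSE → 4
review_id=12: ELSE → 4
review_id=13: ELSE → 5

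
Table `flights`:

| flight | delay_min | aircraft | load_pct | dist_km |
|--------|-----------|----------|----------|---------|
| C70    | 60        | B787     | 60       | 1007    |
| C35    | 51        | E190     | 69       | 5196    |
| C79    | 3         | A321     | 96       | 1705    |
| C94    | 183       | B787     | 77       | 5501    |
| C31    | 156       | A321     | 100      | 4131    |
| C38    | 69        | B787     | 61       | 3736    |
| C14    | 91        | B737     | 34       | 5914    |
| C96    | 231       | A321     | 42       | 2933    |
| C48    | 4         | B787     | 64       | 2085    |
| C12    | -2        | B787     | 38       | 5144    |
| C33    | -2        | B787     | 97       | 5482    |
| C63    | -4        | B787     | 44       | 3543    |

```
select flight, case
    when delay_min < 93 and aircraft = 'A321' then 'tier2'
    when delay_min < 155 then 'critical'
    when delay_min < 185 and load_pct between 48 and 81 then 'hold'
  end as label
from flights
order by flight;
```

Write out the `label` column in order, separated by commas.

critical, critical, NULL, critical, critical, critical, critical, critical, critical, tier2, hold, NULL

flight=C12: delay_min < 155 → critical
flight=C14: delay_min < 155 → critical
flight=C31: (no match → NULL) → NULL
flight=C33: delay_min < 155 → critical
flight=C35: delay_min < 155 → critical
flight=C38: delay_min < 155 → critical
flight=C48: delay_min < 155 → critical
flight=C63: delay_min < 155 → critical
flight=C70: delay_min < 155 → critical
flight=C79: delay_min < 93 and aircraft = 'A321' → tier2
flight=C94: delay_min < 185 and load_pct between 48 and 81 → hold
flight=C96: (no match → NULL) → NULL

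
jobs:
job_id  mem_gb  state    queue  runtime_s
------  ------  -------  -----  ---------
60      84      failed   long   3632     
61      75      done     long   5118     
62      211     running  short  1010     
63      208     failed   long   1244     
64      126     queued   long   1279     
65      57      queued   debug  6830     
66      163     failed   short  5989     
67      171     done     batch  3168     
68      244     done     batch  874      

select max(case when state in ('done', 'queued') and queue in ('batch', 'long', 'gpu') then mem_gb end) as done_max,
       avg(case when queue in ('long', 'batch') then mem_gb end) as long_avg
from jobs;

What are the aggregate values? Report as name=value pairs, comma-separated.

done_max=244, long_avg=151.3333333333

[done_max: state in ('done', 'queued') and queue in ('batch', 'long', 'gpu')]
job_id=60: ✗
job_id=61: ✓ → 75
job_id=62: ✗
job_id=63: ✗
job_id=64: ✓ → 126
job_id=65: ✗
job_id=66: ✗
job_id=67: ✓ → 171
job_id=68: ✓ → 244
done_max = MAX(75, 126, 171, 244) = 244
—
[long_avg: queue in ('long', 'batch')]
job_id=60: ✓ → 84
job_id=61: ✓ → 75
job_id=62: ✗
job_id=63: ✓ → 208
job_id=64: ✓ → 126
job_id=65: ✗
job_id=66: ✗
job_id=67: ✓ → 171
job_id=68: ✓ → 244
long_avg = (84 + 75 + 208 + 126 + 171 + 244) / 6 = 151.3333333333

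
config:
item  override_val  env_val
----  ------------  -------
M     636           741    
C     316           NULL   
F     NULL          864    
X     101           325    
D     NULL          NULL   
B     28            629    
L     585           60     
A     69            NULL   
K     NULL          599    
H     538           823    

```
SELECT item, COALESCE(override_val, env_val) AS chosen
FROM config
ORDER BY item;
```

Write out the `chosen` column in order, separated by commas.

69, 28, 316, NULL, 864, 538, 599, 585, 636, 101

item=A: override_val=69 → 69
item=B: override_val=28 → 28
item=C: override_val=316 → 316
item=D: override_val=NULL, env_val=NULL (all NULL) → NULL
item=F: override_val=NULL, env_val=864 → 864
item=H: override_val=538 → 538
item=K: override_val=NULL, env_val=599 → 599
item=L: override_val=585 → 585
item=M: override_val=636 → 636
item=X: override_val=101 → 101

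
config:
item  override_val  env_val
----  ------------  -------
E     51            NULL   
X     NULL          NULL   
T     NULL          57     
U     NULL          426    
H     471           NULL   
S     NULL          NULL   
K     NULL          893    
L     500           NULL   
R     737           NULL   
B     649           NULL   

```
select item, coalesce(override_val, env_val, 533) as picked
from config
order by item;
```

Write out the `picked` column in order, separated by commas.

item=B: override_val=649 → 649
item=E: override_val=51 → 51
item=H: override_val=471 → 471
item=K: override_val=NULL, env_val=893 → 893
item=L: override_val=500 → 500
item=R: override_val=737 → 737
item=S: override_val=NULL, env_val=NULL, → literal 533 → 533
item=T: override_val=NULL, env_val=57 → 57
item=U: override_val=NULL, env_val=426 → 426
item=X: override_val=NULL, env_val=NULL, → literal 533 → 533

649, 51, 471, 893, 500, 737, 533, 57, 426, 533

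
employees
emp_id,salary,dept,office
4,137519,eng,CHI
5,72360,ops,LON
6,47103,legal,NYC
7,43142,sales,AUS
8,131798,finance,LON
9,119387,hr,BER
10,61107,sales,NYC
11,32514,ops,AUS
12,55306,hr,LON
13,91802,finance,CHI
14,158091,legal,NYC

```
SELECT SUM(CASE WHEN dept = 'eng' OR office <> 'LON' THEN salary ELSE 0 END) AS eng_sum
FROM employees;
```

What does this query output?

emp_id=4: ✓ → 137519
emp_id=5: ✗
emp_id=6: ✓ → 47103
emp_id=7: ✓ → 43142
emp_id=8: ✗
emp_id=9: ✓ → 119387
emp_id=10: ✓ → 61107
emp_id=11: ✓ → 32514
emp_id=12: ✗
emp_id=13: ✓ → 91802
emp_id=14: ✓ → 158091
eng_sum = 137519 + 47103 + 43142 + 119387 + 61107 + 32514 + 91802 + 158091 = 690665

690665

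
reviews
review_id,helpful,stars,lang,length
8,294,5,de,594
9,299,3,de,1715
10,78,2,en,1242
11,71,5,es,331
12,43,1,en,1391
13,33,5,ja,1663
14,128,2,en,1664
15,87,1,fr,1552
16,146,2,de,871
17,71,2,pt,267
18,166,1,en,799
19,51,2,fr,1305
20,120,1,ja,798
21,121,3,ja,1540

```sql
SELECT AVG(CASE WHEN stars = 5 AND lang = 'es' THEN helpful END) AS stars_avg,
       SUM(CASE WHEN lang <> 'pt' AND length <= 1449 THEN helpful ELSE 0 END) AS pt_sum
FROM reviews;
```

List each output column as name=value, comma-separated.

stars_avg=71, pt_sum=969

[stars_avg: stars = 5 AND lang = 'es']
review_id=8: ✗
review_id=9: ✗
review_id=10: ✗
review_id=11: ✓ → 71
review_id=12: ✗
review_id=13: ✗
review_id=14: ✗
review_id=15: ✗
review_id=16: ✗
review_id=17: ✗
review_id=18: ✗
review_id=19: ✗
review_id=20: ✗
review_id=21: ✗
stars_avg = 71
—
[pt_sum: lang <> 'pt' AND length <= 1449]
review_id=8: ✓ → 294
review_id=9: ✗
review_id=10: ✓ → 78
review_id=11: ✓ → 71
review_id=12: ✓ → 43
review_id=13: ✗
review_id=14: ✗
review_id=15: ✗
review_id=16: ✓ → 146
review_id=17: ✗
review_id=18: ✓ → 166
review_id=19: ✓ → 51
review_id=20: ✓ → 120
review_id=21: ✗
pt_sum = 294 + 78 + 71 + 43 + 146 + 166 + 51 + 120 = 969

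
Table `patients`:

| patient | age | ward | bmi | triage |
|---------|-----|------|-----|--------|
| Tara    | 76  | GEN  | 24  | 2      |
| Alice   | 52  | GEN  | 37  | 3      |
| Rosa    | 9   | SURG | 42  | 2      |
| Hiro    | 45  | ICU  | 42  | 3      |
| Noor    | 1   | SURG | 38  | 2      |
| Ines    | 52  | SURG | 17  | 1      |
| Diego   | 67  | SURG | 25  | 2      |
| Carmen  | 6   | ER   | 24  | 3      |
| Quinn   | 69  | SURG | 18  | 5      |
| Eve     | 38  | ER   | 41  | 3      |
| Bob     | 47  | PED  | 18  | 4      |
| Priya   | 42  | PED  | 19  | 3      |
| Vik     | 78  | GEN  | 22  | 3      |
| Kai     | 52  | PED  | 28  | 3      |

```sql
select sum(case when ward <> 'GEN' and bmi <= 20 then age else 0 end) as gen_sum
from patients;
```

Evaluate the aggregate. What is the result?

patient=Tara: ✗
patient=Alice: ✗
patient=Rosa: ✗
patient=Hiro: ✗
patient=Noor: ✗
patient=Ines: ✓ → 52
patient=Diego: ✗
patient=Carmen: ✗
patient=Quinn: ✓ → 69
patient=Eve: ✗
patient=Bob: ✓ → 47
patient=Priya: ✓ → 42
patient=Vik: ✗
patient=Kai: ✗
gen_sum = 52 + 69 + 47 + 42 = 210

210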